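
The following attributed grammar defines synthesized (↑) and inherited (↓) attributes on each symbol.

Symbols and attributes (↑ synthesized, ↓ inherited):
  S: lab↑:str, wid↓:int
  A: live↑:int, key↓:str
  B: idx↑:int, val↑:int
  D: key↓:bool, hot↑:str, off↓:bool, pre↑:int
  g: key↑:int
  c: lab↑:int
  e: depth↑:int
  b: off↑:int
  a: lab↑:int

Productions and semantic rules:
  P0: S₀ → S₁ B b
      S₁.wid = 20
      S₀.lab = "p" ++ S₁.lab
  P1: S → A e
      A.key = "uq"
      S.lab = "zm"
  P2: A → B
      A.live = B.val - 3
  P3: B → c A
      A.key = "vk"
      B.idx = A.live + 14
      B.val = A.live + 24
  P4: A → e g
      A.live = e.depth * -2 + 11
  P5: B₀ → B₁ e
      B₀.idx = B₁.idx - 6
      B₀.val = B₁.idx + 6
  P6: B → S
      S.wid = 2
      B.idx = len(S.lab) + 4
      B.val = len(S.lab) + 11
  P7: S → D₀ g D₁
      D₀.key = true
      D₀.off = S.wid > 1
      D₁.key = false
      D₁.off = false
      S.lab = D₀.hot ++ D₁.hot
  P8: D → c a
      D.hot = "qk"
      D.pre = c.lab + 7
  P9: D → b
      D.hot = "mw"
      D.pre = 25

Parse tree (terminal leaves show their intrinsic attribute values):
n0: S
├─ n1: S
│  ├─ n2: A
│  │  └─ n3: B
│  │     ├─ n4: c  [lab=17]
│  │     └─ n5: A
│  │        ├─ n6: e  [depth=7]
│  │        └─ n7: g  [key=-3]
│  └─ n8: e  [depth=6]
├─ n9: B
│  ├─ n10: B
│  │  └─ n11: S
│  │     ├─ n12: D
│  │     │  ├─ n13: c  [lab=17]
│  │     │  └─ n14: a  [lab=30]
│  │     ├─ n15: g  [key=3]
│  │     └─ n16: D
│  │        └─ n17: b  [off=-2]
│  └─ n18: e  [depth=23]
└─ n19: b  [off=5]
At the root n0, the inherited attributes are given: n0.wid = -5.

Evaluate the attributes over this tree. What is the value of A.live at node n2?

18

1. n0.wid = -5  [given at root]
2. n1.wid = 20  [20]
3. n2.key = "uq"  ["uq"]
4. n4.lab = 17  [terminal]
5. n5.key = "vk"  ["vk"]
6. n6.depth = 7  [terminal]
7. n7.key = -3  [terminal]
8. n5.live = -3  [e.depth * -2 + 11]
9. n3.idx = 11  [A.live + 14]
10. n3.val = 21  [A.live + 24]
11. n2.live = 18  [B.val - 3]
12. n8.depth = 6  [terminal]
13. n1.lab = "zm"  ["zm"]
14. n11.wid = 2  [2]
15. n12.key = true  [true]
16. n12.off = true  [S.wid > 1]
17. n13.lab = 17  [terminal]
18. n14.lab = 30  [terminal]
19. n12.hot = "qk"  ["qk"]
20. n12.pre = 24  [c.lab + 7]
21. n15.key = 3  [terminal]
22. n16.key = false  [false]
23. n16.off = false  [false]
24. n17.off = -2  [terminal]
25. n16.hot = "mw"  ["mw"]
26. n16.pre = 25  [25]
27. n11.lab = "qkmw"  [D₀.hot ++ D₁.hot]
28. n10.idx = 8  [len(S.lab) + 4]
29. n10.val = 15  [len(S.lab) + 11]
30. n18.depth = 23  [terminal]
31. n9.idx = 2  [B₁.idx - 6]
32. n9.val = 14  [B₁.idx + 6]
33. n19.off = 5  [terminal]
34. n0.lab = "pzm"  ["p" ++ S₁.lab]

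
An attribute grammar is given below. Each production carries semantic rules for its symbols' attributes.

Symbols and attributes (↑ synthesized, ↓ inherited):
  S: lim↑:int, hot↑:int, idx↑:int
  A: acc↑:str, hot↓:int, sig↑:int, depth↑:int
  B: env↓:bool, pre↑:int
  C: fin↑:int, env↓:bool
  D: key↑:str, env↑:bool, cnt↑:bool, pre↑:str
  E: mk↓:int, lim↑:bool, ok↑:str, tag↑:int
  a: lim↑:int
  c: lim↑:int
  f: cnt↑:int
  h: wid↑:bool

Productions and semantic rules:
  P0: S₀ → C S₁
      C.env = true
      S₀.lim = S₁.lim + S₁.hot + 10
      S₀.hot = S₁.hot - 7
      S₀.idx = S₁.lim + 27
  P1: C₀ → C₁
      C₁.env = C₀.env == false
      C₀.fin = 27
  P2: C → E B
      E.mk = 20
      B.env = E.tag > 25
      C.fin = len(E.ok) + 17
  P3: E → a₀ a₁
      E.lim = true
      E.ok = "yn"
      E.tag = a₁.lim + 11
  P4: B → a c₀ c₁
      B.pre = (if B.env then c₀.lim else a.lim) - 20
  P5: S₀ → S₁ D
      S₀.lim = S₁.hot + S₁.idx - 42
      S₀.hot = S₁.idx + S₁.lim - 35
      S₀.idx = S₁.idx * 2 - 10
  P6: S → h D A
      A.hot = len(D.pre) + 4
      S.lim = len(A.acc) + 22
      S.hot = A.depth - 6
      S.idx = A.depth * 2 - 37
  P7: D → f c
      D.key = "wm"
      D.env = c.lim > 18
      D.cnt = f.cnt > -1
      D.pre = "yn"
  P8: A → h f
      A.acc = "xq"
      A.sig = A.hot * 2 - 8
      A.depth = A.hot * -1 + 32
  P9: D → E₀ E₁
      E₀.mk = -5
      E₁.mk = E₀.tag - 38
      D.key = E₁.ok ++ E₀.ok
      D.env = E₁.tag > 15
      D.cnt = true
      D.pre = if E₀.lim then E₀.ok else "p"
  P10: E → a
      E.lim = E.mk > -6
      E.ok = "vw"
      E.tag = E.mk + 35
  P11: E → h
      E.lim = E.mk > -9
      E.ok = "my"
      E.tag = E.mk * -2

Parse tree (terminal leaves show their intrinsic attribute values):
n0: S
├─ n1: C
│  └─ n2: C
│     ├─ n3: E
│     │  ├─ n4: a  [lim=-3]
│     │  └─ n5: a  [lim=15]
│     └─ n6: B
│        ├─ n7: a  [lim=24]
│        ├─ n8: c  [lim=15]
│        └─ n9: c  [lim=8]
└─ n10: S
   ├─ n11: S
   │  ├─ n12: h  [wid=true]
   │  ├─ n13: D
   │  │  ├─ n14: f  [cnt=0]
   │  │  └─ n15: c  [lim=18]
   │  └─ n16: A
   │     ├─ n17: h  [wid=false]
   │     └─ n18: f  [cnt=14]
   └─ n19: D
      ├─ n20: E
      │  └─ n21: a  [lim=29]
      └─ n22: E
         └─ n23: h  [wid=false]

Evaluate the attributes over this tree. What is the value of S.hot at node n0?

1. n1.env = true  [true]
2. n2.env = false  [C₀.env == false]
3. n3.mk = 20  [20]
4. n4.lim = -3  [terminal]
5. n5.lim = 15  [terminal]
6. n3.lim = true  [true]
7. n3.ok = "yn"  ["yn"]
8. n3.tag = 26  [a₁.lim + 11]
9. n6.env = true  [E.tag > 25]
10. n7.lim = 24  [terminal]
11. n8.lim = 15  [terminal]
12. n9.lim = 8  [terminal]
13. n6.pre = -5  [(if B.env then c₀.lim else a.lim) - 20]
14. n2.fin = 19  [len(E.ok) + 17]
15. n1.fin = 27  [27]
16. n12.wid = true  [terminal]
17. n14.cnt = 0  [terminal]
18. n15.lim = 18  [terminal]
19. n13.key = "wm"  ["wm"]
20. n13.env = false  [c.lim > 18]
21. n13.cnt = true  [f.cnt > -1]
22. n13.pre = "yn"  ["yn"]
23. n16.hot = 6  [len(D.pre) + 4]
24. n17.wid = false  [terminal]
25. n18.cnt = 14  [terminal]
26. n16.acc = "xq"  ["xq"]
27. n16.sig = 4  [A.hot * 2 - 8]
28. n16.depth = 26  [A.hot * -1 + 32]
29. n11.lim = 24  [len(A.acc) + 22]
30. n11.hot = 20  [A.depth - 6]
31. n11.idx = 15  [A.depth * 2 - 37]
32. n20.mk = -5  [-5]
33. n21.lim = 29  [terminal]
34. n20.lim = true  [E.mk > -6]
35. n20.ok = "vw"  ["vw"]
36. n20.tag = 30  [E.mk + 35]
37. n22.mk = -8  [E₀.tag - 38]
38. n23.wid = false  [terminal]
39. n22.lim = true  [E.mk > -9]
40. n22.ok = "my"  ["my"]
41. n22.tag = 16  [E.mk * -2]
42. n19.key = "myvw"  [E₁.ok ++ E₀.ok]
43. n19.env = true  [E₁.tag > 15]
44. n19.cnt = true  [true]
45. n19.pre = "vw"  [if E₀.lim then E₀.ok else "p"]
46. n10.lim = -7  [S₁.hot + S₁.idx - 42]
47. n10.hot = 4  [S₁.idx + S₁.lim - 35]
48. n10.idx = 20  [S₁.idx * 2 - 10]
49. n0.lim = 7  [S₁.lim + S₁.hot + 10]
50. n0.hot = -3  [S₁.hot - 7]
51. n0.idx = 20  [S₁.lim + 27]

-3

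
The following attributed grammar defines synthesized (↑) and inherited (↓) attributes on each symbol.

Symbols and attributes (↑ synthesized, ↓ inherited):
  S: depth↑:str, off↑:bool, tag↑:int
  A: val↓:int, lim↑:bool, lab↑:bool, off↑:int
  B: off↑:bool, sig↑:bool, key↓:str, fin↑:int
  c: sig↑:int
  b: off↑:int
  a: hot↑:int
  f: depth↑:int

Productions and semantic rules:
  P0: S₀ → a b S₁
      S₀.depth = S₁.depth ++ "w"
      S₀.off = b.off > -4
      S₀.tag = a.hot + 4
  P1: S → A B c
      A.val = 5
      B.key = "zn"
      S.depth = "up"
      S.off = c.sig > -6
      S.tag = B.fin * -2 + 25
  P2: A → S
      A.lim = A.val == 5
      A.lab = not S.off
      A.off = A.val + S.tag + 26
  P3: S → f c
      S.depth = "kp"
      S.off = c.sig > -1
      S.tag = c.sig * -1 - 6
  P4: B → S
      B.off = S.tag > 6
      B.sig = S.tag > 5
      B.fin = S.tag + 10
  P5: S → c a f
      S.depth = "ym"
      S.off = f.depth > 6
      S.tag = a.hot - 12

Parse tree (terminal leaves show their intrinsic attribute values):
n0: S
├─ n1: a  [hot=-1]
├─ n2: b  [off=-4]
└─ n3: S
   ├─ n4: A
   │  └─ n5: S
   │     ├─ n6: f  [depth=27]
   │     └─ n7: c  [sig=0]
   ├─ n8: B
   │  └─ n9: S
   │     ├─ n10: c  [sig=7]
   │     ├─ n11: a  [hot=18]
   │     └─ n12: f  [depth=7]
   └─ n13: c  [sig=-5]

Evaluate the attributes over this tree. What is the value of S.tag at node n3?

1. n1.hot = -1  [terminal]
2. n2.off = -4  [terminal]
3. n4.val = 5  [5]
4. n6.depth = 27  [terminal]
5. n7.sig = 0  [terminal]
6. n5.depth = "kp"  ["kp"]
7. n5.off = true  [c.sig > -1]
8. n5.tag = -6  [c.sig * -1 - 6]
9. n4.lim = true  [A.val == 5]
10. n4.lab = false  [not S.off]
11. n4.off = 25  [A.val + S.tag + 26]
12. n8.key = "zn"  ["zn"]
13. n10.sig = 7  [terminal]
14. n11.hot = 18  [terminal]
15. n12.depth = 7  [terminal]
16. n9.depth = "ym"  ["ym"]
17. n9.off = true  [f.depth > 6]
18. n9.tag = 6  [a.hot - 12]
19. n8.off = false  [S.tag > 6]
20. n8.sig = true  [S.tag > 5]
21. n8.fin = 16  [S.tag + 10]
22. n13.sig = -5  [terminal]
23. n3.depth = "up"  ["up"]
24. n3.off = true  [c.sig > -6]
25. n3.tag = -7  [B.fin * -2 + 25]
26. n0.depth = "upw"  [S₁.depth ++ "w"]
27. n0.off = false  [b.off > -4]
28. n0.tag = 3  [a.hot + 4]

-7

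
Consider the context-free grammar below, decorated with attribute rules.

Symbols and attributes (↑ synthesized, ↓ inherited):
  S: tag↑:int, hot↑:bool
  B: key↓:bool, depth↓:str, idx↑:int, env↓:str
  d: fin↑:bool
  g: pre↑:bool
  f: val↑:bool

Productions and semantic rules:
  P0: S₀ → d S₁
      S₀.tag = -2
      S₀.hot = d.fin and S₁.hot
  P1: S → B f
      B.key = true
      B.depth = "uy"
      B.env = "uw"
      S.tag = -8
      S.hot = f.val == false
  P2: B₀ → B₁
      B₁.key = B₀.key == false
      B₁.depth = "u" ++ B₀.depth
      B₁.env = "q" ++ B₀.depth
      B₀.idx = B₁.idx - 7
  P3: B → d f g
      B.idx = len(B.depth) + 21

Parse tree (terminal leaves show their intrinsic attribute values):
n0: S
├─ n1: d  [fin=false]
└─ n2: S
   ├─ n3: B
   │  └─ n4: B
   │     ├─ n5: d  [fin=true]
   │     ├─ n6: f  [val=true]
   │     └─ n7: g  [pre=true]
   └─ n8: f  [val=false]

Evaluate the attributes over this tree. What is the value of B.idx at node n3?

17

1. n1.fin = false  [terminal]
2. n3.key = true  [true]
3. n3.depth = "uy"  ["uy"]
4. n3.env = "uw"  ["uw"]
5. n4.key = false  [B₀.key == false]
6. n4.depth = "uuy"  ["u" ++ B₀.depth]
7. n4.env = "quy"  ["q" ++ B₀.depth]
8. n5.fin = true  [terminal]
9. n6.val = true  [terminal]
10. n7.pre = true  [terminal]
11. n4.idx = 24  [len(B.depth) + 21]
12. n3.idx = 17  [B₁.idx - 7]
13. n8.val = false  [terminal]
14. n2.tag = -8  [-8]
15. n2.hot = true  [f.val == false]
16. n0.tag = -2  [-2]
17. n0.hot = false  [d.fin and S₁.hot]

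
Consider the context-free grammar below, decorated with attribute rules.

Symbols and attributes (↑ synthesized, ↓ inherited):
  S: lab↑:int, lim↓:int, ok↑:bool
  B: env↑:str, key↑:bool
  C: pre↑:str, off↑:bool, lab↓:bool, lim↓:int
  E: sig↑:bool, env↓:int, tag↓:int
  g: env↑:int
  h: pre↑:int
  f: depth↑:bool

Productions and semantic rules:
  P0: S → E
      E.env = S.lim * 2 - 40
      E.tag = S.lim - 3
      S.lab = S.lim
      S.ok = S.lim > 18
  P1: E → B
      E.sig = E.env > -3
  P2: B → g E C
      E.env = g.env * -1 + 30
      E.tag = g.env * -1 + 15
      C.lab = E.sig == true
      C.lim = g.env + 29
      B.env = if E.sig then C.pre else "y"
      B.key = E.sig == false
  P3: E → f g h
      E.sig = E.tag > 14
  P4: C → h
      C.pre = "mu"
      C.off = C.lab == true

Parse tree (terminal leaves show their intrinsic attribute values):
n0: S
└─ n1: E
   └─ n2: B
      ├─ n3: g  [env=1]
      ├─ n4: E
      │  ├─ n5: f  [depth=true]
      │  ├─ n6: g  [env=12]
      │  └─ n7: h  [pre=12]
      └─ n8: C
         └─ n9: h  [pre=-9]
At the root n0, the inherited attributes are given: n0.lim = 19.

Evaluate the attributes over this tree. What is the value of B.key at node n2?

true

1. n0.lim = 19  [given at root]
2. n1.env = -2  [S.lim * 2 - 40]
3. n1.tag = 16  [S.lim - 3]
4. n3.env = 1  [terminal]
5. n4.env = 29  [g.env * -1 + 30]
6. n4.tag = 14  [g.env * -1 + 15]
7. n5.depth = true  [terminal]
8. n6.env = 12  [terminal]
9. n7.pre = 12  [terminal]
10. n4.sig = false  [E.tag > 14]
11. n8.lab = false  [E.sig == true]
12. n8.lim = 30  [g.env + 29]
13. n9.pre = -9  [terminal]
14. n8.pre = "mu"  ["mu"]
15. n8.off = false  [C.lab == true]
16. n2.env = "y"  [if E.sig then C.pre else "y"]
17. n2.key = true  [E.sig == false]
18. n1.sig = true  [E.env > -3]
19. n0.lab = 19  [S.lim]
20. n0.ok = true  [S.lim > 18]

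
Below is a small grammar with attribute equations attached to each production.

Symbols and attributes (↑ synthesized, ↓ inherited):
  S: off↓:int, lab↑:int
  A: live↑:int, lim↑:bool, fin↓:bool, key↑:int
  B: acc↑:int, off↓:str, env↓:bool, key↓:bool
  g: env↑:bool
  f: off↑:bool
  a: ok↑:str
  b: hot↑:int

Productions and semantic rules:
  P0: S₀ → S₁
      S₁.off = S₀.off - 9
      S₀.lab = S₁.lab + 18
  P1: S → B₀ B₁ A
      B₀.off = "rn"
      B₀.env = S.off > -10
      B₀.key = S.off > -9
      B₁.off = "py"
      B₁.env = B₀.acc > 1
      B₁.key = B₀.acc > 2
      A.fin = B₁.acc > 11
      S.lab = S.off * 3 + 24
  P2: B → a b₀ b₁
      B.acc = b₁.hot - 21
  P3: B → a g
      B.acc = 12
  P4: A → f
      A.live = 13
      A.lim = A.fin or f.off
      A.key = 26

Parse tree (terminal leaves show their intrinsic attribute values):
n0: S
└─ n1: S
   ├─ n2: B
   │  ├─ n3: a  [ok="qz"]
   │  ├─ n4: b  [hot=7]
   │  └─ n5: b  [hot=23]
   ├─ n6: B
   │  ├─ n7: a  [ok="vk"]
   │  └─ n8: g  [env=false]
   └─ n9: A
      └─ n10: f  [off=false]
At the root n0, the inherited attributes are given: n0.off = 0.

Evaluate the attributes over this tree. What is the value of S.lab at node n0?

15

1. n0.off = 0  [given at root]
2. n1.off = -9  [S₀.off - 9]
3. n2.off = "rn"  ["rn"]
4. n2.env = true  [S.off > -10]
5. n2.key = false  [S.off > -9]
6. n3.ok = "qz"  [terminal]
7. n4.hot = 7  [terminal]
8. n5.hot = 23  [terminal]
9. n2.acc = 2  [b₁.hot - 21]
10. n6.off = "py"  ["py"]
11. n6.env = true  [B₀.acc > 1]
12. n6.key = false  [B₀.acc > 2]
13. n7.ok = "vk"  [terminal]
14. n8.env = false  [terminal]
15. n6.acc = 12  [12]
16. n9.fin = true  [B₁.acc > 11]
17. n10.off = false  [terminal]
18. n9.live = 13  [13]
19. n9.lim = true  [A.fin or f.off]
20. n9.key = 26  [26]
21. n1.lab = -3  [S.off * 3 + 24]
22. n0.lab = 15  [S₁.lab + 18]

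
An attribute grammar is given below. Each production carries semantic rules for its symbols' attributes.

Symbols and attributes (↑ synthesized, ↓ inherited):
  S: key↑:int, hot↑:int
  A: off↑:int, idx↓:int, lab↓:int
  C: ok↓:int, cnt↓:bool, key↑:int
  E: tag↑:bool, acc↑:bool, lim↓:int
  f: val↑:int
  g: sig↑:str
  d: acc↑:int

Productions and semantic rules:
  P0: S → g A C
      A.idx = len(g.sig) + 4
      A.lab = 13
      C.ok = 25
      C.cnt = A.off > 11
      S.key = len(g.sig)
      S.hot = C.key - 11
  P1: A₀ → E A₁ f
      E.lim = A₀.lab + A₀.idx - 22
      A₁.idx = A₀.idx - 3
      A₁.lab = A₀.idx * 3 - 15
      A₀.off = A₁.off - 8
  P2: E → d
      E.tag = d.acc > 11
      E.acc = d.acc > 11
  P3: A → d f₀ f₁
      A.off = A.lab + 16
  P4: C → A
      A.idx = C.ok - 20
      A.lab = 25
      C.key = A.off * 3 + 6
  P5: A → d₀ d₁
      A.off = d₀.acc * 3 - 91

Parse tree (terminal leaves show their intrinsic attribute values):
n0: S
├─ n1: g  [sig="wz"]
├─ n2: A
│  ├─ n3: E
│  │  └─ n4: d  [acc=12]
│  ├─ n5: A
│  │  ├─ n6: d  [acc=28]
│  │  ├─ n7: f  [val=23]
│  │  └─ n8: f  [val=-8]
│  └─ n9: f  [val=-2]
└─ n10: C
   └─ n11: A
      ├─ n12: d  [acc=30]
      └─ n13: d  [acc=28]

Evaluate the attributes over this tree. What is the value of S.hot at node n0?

1. n1.sig = "wz"  [terminal]
2. n2.idx = 6  [len(g.sig) + 4]
3. n2.lab = 13  [13]
4. n3.lim = -3  [A₀.lab + A₀.idx - 22]
5. n4.acc = 12  [terminal]
6. n3.tag = true  [d.acc > 11]
7. n3.acc = true  [d.acc > 11]
8. n5.idx = 3  [A₀.idx - 3]
9. n5.lab = 3  [A₀.idx * 3 - 15]
10. n6.acc = 28  [terminal]
11. n7.val = 23  [terminal]
12. n8.val = -8  [terminal]
13. n5.off = 19  [A.lab + 16]
14. n9.val = -2  [terminal]
15. n2.off = 11  [A₁.off - 8]
16. n10.ok = 25  [25]
17. n10.cnt = false  [A.off > 11]
18. n11.idx = 5  [C.ok - 20]
19. n11.lab = 25  [25]
20. n12.acc = 30  [terminal]
21. n13.acc = 28  [terminal]
22. n11.off = -1  [d₀.acc * 3 - 91]
23. n10.key = 3  [A.off * 3 + 6]
24. n0.key = 2  [len(g.sig)]
25. n0.hot = -8  [C.key - 11]

-8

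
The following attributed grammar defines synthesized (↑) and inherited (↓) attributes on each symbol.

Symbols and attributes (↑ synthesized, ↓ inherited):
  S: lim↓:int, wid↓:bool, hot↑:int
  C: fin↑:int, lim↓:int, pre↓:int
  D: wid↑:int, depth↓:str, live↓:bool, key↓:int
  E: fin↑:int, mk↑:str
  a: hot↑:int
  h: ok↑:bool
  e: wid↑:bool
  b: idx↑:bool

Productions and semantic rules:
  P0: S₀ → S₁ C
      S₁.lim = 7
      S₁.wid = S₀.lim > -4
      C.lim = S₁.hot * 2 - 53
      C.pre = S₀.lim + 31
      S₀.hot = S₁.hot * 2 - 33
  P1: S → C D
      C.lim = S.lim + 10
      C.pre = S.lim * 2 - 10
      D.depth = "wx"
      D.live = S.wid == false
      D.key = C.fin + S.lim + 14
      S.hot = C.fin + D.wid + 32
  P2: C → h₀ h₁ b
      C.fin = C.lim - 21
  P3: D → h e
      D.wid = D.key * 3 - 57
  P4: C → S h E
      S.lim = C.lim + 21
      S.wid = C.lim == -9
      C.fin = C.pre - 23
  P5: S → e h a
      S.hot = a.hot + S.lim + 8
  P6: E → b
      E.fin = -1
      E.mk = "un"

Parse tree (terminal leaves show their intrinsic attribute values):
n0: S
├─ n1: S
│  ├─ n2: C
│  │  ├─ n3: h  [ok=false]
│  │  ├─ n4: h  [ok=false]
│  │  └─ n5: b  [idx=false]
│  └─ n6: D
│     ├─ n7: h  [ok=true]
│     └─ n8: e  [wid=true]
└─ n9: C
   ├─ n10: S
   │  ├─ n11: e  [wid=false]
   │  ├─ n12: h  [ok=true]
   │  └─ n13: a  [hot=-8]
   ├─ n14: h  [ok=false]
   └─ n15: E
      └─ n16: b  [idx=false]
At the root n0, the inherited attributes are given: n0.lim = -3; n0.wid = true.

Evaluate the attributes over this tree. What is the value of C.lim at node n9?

1. n0.lim = -3  [given at root]
2. n0.wid = true  [given at root]
3. n1.lim = 7  [7]
4. n1.wid = true  [S₀.lim > -4]
5. n2.lim = 17  [S.lim + 10]
6. n2.pre = 4  [S.lim * 2 - 10]
7. n3.ok = false  [terminal]
8. n4.ok = false  [terminal]
9. n5.idx = false  [terminal]
10. n2.fin = -4  [C.lim - 21]
11. n6.depth = "wx"  ["wx"]
12. n6.live = false  [S.wid == false]
13. n6.key = 17  [C.fin + S.lim + 14]
14. n7.ok = true  [terminal]
15. n8.wid = true  [terminal]
16. n6.wid = -6  [D.key * 3 - 57]
17. n1.hot = 22  [C.fin + D.wid + 32]
18. n9.lim = -9  [S₁.hot * 2 - 53]
19. n9.pre = 28  [S₀.lim + 31]
20. n10.lim = 12  [C.lim + 21]
21. n10.wid = true  [C.lim == -9]
22. n11.wid = false  [terminal]
23. n12.ok = true  [terminal]
24. n13.hot = -8  [terminal]
25. n10.hot = 12  [a.hot + S.lim + 8]
26. n14.ok = false  [terminal]
27. n16.idx = false  [terminal]
28. n15.fin = -1  [-1]
29. n15.mk = "un"  ["un"]
30. n9.fin = 5  [C.pre - 23]
31. n0.hot = 11  [S₁.hot * 2 - 33]

-9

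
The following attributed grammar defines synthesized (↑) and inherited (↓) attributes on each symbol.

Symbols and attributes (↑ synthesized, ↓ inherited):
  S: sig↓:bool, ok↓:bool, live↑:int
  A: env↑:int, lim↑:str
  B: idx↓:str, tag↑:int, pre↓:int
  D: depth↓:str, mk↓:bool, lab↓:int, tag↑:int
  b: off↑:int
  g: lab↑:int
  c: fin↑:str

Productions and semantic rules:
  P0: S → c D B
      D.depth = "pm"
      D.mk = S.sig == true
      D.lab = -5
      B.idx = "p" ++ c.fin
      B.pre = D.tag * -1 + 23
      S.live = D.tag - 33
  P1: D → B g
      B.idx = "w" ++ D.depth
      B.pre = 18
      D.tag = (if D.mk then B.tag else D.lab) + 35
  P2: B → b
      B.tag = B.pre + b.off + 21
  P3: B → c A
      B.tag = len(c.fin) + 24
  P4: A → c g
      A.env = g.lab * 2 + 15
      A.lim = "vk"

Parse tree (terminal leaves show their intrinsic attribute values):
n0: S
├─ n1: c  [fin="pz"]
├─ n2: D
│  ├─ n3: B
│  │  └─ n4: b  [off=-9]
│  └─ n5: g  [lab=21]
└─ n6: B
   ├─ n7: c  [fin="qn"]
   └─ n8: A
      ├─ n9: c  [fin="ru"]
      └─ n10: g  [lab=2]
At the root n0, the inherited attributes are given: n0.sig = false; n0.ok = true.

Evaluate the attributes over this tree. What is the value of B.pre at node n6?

1. n0.sig = false  [given at root]
2. n0.ok = true  [given at root]
3. n1.fin = "pz"  [terminal]
4. n2.depth = "pm"  ["pm"]
5. n2.mk = false  [S.sig == true]
6. n2.lab = -5  [-5]
7. n3.idx = "wpm"  ["w" ++ D.depth]
8. n3.pre = 18  [18]
9. n4.off = -9  [terminal]
10. n3.tag = 30  [B.pre + b.off + 21]
11. n5.lab = 21  [terminal]
12. n2.tag = 30  [(if D.mk then B.tag else D.lab) + 35]
13. n6.idx = "ppz"  ["p" ++ c.fin]
14. n6.pre = -7  [D.tag * -1 + 23]
15. n7.fin = "qn"  [terminal]
16. n9.fin = "ru"  [terminal]
17. n10.lab = 2  [terminal]
18. n8.env = 19  [g.lab * 2 + 15]
19. n8.lim = "vk"  ["vk"]
20. n6.tag = 26  [len(c.fin) + 24]
21. n0.live = -3  [D.tag - 33]

-7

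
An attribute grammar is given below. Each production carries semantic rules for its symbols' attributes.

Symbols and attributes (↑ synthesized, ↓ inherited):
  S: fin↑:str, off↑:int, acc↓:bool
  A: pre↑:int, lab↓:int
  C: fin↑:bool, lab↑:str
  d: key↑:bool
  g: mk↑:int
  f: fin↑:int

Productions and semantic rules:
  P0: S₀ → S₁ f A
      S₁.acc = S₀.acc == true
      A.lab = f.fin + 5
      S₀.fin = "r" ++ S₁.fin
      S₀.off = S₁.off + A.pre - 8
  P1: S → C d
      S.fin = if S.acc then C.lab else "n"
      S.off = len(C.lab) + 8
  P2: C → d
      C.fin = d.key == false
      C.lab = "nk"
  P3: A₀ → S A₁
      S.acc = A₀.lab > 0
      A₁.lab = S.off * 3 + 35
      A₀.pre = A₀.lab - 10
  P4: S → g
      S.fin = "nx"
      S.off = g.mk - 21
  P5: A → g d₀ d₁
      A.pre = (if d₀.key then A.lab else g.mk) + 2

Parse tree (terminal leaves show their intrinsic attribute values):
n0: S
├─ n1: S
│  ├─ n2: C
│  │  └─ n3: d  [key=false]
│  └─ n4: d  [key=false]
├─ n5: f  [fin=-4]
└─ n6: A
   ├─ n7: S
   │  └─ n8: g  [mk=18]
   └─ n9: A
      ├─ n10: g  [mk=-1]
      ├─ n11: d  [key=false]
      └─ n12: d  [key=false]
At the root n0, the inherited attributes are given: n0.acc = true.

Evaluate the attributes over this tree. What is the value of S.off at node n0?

-7

1. n0.acc = true  [given at root]
2. n1.acc = true  [S₀.acc == true]
3. n3.key = false  [terminal]
4. n2.fin = true  [d.key == false]
5. n2.lab = "nk"  ["nk"]
6. n4.key = false  [terminal]
7. n1.fin = "nk"  [if S.acc then C.lab else "n"]
8. n1.off = 10  [len(C.lab) + 8]
9. n5.fin = -4  [terminal]
10. n6.lab = 1  [f.fin + 5]
11. n7.acc = true  [A₀.lab > 0]
12. n8.mk = 18  [terminal]
13. n7.fin = "nx"  ["nx"]
14. n7.off = -3  [g.mk - 21]
15. n9.lab = 26  [S.off * 3 + 35]
16. n10.mk = -1  [terminal]
17. n11.key = false  [terminal]
18. n12.key = false  [terminal]
19. n9.pre = 1  [(if d₀.key then A.lab else g.mk) + 2]
20. n6.pre = -9  [A₀.lab - 10]
21. n0.fin = "rnk"  ["r" ++ S₁.fin]
22. n0.off = -7  [S₁.off + A.pre - 8]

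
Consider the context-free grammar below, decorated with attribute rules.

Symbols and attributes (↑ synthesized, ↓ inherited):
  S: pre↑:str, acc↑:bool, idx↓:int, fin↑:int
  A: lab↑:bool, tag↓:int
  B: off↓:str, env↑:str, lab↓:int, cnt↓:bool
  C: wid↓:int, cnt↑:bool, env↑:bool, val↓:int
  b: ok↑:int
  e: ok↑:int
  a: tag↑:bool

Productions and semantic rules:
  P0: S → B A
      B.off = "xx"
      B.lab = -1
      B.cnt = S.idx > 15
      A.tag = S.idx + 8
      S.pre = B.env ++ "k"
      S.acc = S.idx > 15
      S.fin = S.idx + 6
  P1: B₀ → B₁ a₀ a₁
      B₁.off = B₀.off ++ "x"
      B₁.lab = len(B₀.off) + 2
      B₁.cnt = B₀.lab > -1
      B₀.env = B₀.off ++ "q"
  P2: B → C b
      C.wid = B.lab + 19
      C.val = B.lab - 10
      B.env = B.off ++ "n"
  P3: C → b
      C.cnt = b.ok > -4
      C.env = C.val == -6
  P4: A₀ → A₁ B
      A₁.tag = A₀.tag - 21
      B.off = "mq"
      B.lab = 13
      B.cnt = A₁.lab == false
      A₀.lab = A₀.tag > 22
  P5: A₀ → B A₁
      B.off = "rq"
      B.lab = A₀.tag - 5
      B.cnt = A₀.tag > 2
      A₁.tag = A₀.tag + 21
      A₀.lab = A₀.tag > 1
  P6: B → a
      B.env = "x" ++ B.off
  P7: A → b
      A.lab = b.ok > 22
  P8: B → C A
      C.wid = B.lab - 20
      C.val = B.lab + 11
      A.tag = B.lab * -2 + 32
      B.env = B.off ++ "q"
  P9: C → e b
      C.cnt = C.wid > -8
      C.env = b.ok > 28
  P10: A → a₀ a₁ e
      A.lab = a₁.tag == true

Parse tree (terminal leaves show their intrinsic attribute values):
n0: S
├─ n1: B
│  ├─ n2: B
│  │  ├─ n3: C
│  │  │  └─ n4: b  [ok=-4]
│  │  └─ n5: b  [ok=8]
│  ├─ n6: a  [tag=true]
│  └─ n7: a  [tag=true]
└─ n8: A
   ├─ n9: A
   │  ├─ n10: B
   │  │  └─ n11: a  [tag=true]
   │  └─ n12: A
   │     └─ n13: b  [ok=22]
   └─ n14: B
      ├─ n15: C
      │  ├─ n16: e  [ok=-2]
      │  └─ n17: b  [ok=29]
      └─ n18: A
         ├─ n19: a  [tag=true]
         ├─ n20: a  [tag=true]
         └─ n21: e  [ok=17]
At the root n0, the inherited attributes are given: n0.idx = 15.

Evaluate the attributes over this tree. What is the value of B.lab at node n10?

1. n0.idx = 15  [given at root]
2. n1.off = "xx"  ["xx"]
3. n1.lab = -1  [-1]
4. n1.cnt = false  [S.idx > 15]
5. n2.off = "xxx"  [B₀.off ++ "x"]
6. n2.lab = 4  [len(B₀.off) + 2]
7. n2.cnt = false  [B₀.lab > -1]
8. n3.wid = 23  [B.lab + 19]
9. n3.val = -6  [B.lab - 10]
10. n4.ok = -4  [terminal]
11. n3.cnt = false  [b.ok > -4]
12. n3.env = true  [C.val == -6]
13. n5.ok = 8  [terminal]
14. n2.env = "xxxn"  [B.off ++ "n"]
15. n6.tag = true  [terminal]
16. n7.tag = true  [terminal]
17. n1.env = "xxq"  [B₀.off ++ "q"]
18. n8.tag = 23  [S.idx + 8]
19. n9.tag = 2  [A₀.tag - 21]
20. n10.off = "rq"  ["rq"]
21. n10.lab = -3  [A₀.tag - 5]
22. n10.cnt = false  [A₀.tag > 2]
23. n11.tag = true  [terminal]
24. n10.env = "xrq"  ["x" ++ B.off]
25. n12.tag = 23  [A₀.tag + 21]
26. n13.ok = 22  [terminal]
27. n12.lab = false  [b.ok > 22]
28. n9.lab = true  [A₀.tag > 1]
29. n14.off = "mq"  ["mq"]
30. n14.lab = 13  [13]
31. n14.cnt = false  [A₁.lab == false]
32. n15.wid = -7  [B.lab - 20]
33. n15.val = 24  [B.lab + 11]
34. n16.ok = -2  [terminal]
35. n17.ok = 29  [terminal]
36. n15.cnt = true  [C.wid > -8]
37. n15.env = true  [b.ok > 28]
38. n18.tag = 6  [B.lab * -2 + 32]
39. n19.tag = true  [terminal]
40. n20.tag = true  [terminal]
41. n21.ok = 17  [terminal]
42. n18.lab = true  [a₁.tag == true]
43. n14.env = "mqq"  [B.off ++ "q"]
44. n8.lab = true  [A₀.tag > 22]
45. n0.pre = "xxqk"  [B.env ++ "k"]
46. n0.acc = false  [S.idx > 15]
47. n0.fin = 21  [S.idx + 6]

-3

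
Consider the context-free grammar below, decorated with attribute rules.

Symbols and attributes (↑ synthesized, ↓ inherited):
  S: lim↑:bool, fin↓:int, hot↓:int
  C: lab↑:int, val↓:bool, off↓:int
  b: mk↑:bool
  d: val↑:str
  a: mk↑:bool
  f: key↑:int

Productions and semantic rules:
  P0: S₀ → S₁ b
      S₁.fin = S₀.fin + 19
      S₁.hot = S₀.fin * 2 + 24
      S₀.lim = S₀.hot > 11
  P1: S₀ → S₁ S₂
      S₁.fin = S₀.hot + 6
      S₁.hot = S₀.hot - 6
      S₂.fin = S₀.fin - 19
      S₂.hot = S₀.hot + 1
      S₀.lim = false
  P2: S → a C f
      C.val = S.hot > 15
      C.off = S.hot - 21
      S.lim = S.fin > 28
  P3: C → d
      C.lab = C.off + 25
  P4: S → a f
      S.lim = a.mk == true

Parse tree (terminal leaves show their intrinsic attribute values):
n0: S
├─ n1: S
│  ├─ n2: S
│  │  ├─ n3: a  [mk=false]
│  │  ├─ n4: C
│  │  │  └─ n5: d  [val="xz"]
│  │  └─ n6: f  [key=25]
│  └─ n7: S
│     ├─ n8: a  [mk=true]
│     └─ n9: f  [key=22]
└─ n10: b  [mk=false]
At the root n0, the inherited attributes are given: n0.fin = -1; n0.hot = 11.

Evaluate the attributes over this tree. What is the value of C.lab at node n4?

1. n0.fin = -1  [given at root]
2. n0.hot = 11  [given at root]
3. n1.fin = 18  [S₀.fin + 19]
4. n1.hot = 22  [S₀.fin * 2 + 24]
5. n2.fin = 28  [S₀.hot + 6]
6. n2.hot = 16  [S₀.hot - 6]
7. n3.mk = false  [terminal]
8. n4.val = true  [S.hot > 15]
9. n4.off = -5  [S.hot - 21]
10. n5.val = "xz"  [terminal]
11. n4.lab = 20  [C.off + 25]
12. n6.key = 25  [terminal]
13. n2.lim = false  [S.fin > 28]
14. n7.fin = -1  [S₀.fin - 19]
15. n7.hot = 23  [S₀.hot + 1]
16. n8.mk = true  [terminal]
17. n9.key = 22  [terminal]
18. n7.lim = true  [a.mk == true]
19. n1.lim = false  [false]
20. n10.mk = false  [terminal]
21. n0.lim = false  [S₀.hot > 11]

20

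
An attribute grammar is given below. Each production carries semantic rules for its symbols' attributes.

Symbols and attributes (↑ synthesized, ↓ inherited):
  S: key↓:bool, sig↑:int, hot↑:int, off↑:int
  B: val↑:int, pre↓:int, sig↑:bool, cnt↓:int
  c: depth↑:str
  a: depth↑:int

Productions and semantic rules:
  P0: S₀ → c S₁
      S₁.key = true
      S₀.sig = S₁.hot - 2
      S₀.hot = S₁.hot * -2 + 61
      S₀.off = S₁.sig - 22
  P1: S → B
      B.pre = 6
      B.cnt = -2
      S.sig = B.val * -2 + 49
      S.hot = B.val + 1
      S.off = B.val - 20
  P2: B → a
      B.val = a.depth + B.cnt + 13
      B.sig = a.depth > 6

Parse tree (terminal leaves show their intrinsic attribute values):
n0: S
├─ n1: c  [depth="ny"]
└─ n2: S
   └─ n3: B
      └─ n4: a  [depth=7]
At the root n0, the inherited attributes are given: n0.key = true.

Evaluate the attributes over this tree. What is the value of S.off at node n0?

1. n0.key = true  [given at root]
2. n1.depth = "ny"  [terminal]
3. n2.key = true  [true]
4. n3.pre = 6  [6]
5. n3.cnt = -2  [-2]
6. n4.depth = 7  [terminal]
7. n3.val = 18  [a.depth + B.cnt + 13]
8. n3.sig = true  [a.depth > 6]
9. n2.sig = 13  [B.val * -2 + 49]
10. n2.hot = 19  [B.val + 1]
11. n2.off = -2  [B.val - 20]
12. n0.sig = 17  [S₁.hot - 2]
13. n0.hot = 23  [S₁.hot * -2 + 61]
14. n0.off = -9  [S₁.sig - 22]

-9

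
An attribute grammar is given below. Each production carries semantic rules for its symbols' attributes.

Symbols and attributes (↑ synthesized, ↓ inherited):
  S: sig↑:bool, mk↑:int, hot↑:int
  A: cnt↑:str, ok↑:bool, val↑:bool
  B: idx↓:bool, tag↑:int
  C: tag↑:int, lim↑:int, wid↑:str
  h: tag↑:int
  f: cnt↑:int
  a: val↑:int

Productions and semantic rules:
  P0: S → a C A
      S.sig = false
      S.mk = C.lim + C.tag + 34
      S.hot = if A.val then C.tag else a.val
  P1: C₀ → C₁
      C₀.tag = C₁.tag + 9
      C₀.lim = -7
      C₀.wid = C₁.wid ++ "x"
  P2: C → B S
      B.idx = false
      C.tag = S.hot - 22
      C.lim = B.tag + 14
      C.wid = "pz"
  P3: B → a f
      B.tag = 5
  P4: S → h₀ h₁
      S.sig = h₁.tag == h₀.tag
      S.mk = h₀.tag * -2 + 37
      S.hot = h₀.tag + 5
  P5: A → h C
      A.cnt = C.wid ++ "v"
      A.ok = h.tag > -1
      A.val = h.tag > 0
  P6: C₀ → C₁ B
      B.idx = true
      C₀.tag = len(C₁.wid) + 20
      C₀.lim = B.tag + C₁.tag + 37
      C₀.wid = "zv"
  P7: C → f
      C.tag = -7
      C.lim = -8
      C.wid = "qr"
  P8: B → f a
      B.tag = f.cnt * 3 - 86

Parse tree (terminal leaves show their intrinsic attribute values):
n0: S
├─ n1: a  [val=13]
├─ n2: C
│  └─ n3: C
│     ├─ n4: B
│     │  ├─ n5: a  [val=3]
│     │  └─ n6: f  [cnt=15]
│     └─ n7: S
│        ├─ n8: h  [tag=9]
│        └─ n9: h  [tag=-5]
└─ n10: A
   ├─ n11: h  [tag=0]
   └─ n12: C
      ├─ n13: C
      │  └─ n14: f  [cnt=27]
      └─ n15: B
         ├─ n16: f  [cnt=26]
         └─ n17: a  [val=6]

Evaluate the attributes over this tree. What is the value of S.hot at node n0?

13

1. n1.val = 13  [terminal]
2. n4.idx = false  [false]
3. n5.val = 3  [terminal]
4. n6.cnt = 15  [terminal]
5. n4.tag = 5  [5]
6. n8.tag = 9  [terminal]
7. n9.tag = -5  [terminal]
8. n7.sig = false  [h₁.tag == h₀.tag]
9. n7.mk = 19  [h₀.tag * -2 + 37]
10. n7.hot = 14  [h₀.tag + 5]
11. n3.tag = -8  [S.hot - 22]
12. n3.lim = 19  [B.tag + 14]
13. n3.wid = "pz"  ["pz"]
14. n2.tag = 1  [C₁.tag + 9]
15. n2.lim = -7  [-7]
16. n2.wid = "pzx"  [C₁.wid ++ "x"]
17. n11.tag = 0  [terminal]
18. n14.cnt = 27  [terminal]
19. n13.tag = -7  [-7]
20. n13.lim = -8  [-8]
21. n13.wid = "qr"  ["qr"]
22. n15.idx = true  [true]
23. n16.cnt = 26  [terminal]
24. n17.val = 6  [terminal]
25. n15.tag = -8  [f.cnt * 3 - 86]
26. n12.tag = 22  [len(C₁.wid) + 20]
27. n12.lim = 22  [B.tag + C₁.tag + 37]
28. n12.wid = "zv"  ["zv"]
29. n10.cnt = "zvv"  [C.wid ++ "v"]
30. n10.ok = true  [h.tag > -1]
31. n10.val = false  [h.tag > 0]
32. n0.sig = false  [false]
33. n0.mk = 28  [C.lim + C.tag + 34]
34. n0.hot = 13  [if A.val then C.tag else a.val]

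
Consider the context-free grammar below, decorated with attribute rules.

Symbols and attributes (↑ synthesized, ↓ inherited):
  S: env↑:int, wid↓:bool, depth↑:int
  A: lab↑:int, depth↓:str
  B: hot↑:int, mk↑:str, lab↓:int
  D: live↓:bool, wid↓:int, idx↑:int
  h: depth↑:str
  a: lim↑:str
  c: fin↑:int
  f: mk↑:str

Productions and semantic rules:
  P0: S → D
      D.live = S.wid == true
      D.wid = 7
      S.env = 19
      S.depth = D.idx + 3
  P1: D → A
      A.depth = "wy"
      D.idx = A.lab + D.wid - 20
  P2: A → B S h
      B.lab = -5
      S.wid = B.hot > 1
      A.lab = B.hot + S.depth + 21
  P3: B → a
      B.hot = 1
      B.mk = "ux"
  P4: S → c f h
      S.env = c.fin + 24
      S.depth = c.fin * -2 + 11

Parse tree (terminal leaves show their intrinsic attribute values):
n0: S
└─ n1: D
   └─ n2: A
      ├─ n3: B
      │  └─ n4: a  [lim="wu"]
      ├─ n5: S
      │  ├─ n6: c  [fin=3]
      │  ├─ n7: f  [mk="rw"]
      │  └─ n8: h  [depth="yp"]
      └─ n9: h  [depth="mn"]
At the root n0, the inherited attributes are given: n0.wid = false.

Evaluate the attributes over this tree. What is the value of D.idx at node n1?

14

1. n0.wid = false  [given at root]
2. n1.live = false  [S.wid == true]
3. n1.wid = 7  [7]
4. n2.depth = "wy"  ["wy"]
5. n3.lab = -5  [-5]
6. n4.lim = "wu"  [terminal]
7. n3.hot = 1  [1]
8. n3.mk = "ux"  ["ux"]
9. n5.wid = false  [B.hot > 1]
10. n6.fin = 3  [terminal]
11. n7.mk = "rw"  [terminal]
12. n8.depth = "yp"  [terminal]
13. n5.env = 27  [c.fin + 24]
14. n5.depth = 5  [c.fin * -2 + 11]
15. n9.depth = "mn"  [terminal]
16. n2.lab = 27  [B.hot + S.depth + 21]
17. n1.idx = 14  [A.lab + D.wid - 20]
18. n0.env = 19  [19]
19. n0.depth = 17  [D.idx + 3]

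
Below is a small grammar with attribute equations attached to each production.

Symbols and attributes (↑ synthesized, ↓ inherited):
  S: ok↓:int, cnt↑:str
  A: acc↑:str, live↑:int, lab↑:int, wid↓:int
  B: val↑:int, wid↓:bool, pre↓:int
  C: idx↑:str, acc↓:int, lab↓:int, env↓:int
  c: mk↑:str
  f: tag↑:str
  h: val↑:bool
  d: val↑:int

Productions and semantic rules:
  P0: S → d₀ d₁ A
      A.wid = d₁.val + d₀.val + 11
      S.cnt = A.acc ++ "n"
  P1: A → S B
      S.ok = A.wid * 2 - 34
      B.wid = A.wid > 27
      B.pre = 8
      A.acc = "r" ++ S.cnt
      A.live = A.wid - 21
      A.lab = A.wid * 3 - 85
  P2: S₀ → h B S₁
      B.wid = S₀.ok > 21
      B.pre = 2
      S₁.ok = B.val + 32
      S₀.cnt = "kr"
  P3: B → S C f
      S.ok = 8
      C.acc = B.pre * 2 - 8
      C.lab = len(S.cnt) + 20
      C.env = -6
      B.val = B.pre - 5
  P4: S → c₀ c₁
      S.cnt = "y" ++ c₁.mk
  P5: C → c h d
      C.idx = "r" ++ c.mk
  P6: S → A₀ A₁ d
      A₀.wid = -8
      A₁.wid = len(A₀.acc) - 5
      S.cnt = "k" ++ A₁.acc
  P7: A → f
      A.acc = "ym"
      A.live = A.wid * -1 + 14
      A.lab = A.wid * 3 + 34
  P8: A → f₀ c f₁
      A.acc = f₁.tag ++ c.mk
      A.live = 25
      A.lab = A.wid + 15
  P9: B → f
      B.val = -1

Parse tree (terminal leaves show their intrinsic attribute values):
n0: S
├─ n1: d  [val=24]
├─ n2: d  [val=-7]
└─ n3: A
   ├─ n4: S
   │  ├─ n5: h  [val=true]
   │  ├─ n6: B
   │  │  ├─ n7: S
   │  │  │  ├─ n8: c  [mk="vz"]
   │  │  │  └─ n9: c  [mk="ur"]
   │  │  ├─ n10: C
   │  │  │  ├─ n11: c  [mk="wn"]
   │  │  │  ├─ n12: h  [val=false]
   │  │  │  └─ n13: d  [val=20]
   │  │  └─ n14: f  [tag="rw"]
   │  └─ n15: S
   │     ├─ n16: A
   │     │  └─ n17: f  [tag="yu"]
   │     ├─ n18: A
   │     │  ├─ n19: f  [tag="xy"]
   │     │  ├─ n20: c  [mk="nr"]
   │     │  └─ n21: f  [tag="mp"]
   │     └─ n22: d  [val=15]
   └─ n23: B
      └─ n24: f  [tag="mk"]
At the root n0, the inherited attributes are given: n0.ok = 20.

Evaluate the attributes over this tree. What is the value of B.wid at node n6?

true

1. n0.ok = 20  [given at root]
2. n1.val = 24  [terminal]
3. n2.val = -7  [terminal]
4. n3.wid = 28  [d₁.val + d₀.val + 11]
5. n4.ok = 22  [A.wid * 2 - 34]
6. n5.val = true  [terminal]
7. n6.wid = true  [S₀.ok > 21]
8. n6.pre = 2  [2]
9. n7.ok = 8  [8]
10. n8.mk = "vz"  [terminal]
11. n9.mk = "ur"  [terminal]
12. n7.cnt = "yur"  ["y" ++ c₁.mk]
13. n10.acc = -4  [B.pre * 2 - 8]
14. n10.lab = 23  [len(S.cnt) + 20]
15. n10.env = -6  [-6]
16. n11.mk = "wn"  [terminal]
17. n12.val = false  [terminal]
18. n13.val = 20  [terminal]
19. n10.idx = "rwn"  ["r" ++ c.mk]
20. n14.tag = "rw"  [terminal]
21. n6.val = -3  [B.pre - 5]
22. n15.ok = 29  [B.val + 32]
23. n16.wid = -8  [-8]
24. n17.tag = "yu"  [terminal]
25. n16.acc = "ym"  ["ym"]
26. n16.live = 22  [A.wid * -1 + 14]
27. n16.lab = 10  [A.wid * 3 + 34]
28. n18.wid = -3  [len(A₀.acc) - 5]
29. n19.tag = "xy"  [terminal]
30. n20.mk = "nr"  [terminal]
31. n21.tag = "mp"  [terminal]
32. n18.acc = "mpnr"  [f₁.tag ++ c.mk]
33. n18.live = 25  [25]
34. n18.lab = 12  [A.wid + 15]
35. n22.val = 15  [terminal]
36. n15.cnt = "kmpnr"  ["k" ++ A₁.acc]
37. n4.cnt = "kr"  ["kr"]
38. n23.wid = true  [A.wid > 27]
39. n23.pre = 8  [8]
40. n24.tag = "mk"  [terminal]
41. n23.val = -1  [-1]
42. n3.acc = "rkr"  ["r" ++ S.cnt]
43. n3.live = 7  [A.wid - 21]
44. n3.lab = -1  [A.wid * 3 - 85]
45. n0.cnt = "rkrn"  [A.acc ++ "n"]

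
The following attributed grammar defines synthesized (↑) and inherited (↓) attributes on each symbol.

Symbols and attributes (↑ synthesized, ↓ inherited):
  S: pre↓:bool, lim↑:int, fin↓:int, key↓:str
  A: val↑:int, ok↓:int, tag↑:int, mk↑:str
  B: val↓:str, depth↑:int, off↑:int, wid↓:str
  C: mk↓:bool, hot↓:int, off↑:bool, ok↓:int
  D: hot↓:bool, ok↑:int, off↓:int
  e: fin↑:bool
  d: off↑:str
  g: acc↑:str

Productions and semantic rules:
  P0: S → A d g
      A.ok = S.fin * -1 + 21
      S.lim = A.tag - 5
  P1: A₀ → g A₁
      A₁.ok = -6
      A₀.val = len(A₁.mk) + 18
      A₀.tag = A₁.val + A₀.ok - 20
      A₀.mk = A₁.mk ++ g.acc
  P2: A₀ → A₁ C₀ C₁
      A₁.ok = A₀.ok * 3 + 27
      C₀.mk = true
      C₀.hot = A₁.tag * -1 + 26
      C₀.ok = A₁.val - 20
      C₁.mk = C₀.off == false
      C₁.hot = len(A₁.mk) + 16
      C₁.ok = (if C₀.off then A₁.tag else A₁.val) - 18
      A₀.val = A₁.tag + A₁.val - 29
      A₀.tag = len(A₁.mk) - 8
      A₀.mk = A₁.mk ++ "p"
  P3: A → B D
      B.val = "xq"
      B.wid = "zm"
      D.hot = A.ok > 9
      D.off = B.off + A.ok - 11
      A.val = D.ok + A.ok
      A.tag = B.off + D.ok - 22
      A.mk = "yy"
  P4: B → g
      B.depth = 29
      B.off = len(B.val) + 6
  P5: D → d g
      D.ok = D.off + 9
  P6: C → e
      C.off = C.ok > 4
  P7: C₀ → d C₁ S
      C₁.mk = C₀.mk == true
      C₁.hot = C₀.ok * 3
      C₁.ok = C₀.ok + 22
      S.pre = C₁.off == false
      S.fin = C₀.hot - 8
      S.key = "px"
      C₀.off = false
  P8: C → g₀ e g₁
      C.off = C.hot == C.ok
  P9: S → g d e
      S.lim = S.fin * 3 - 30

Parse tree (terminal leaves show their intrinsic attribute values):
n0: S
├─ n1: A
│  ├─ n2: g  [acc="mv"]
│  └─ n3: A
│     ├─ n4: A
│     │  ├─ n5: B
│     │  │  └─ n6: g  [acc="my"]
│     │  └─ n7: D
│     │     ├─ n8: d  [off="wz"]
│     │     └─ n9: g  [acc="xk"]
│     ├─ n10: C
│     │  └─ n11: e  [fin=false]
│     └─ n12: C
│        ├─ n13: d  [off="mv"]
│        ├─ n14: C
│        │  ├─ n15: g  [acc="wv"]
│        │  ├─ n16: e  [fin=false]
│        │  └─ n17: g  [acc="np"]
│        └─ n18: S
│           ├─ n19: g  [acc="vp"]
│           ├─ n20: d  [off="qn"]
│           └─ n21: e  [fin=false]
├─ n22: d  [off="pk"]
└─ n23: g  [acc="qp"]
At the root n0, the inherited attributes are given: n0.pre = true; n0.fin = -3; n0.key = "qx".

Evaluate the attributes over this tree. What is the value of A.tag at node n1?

1. n0.pre = true  [given at root]
2. n0.fin = -3  [given at root]
3. n0.key = "qx"  [given at root]
4. n1.ok = 24  [S.fin * -1 + 21]
5. n2.acc = "mv"  [terminal]
6. n3.ok = -6  [-6]
7. n4.ok = 9  [A₀.ok * 3 + 27]
8. n5.val = "xq"  ["xq"]
9. n5.wid = "zm"  ["zm"]
10. n6.acc = "my"  [terminal]
11. n5.depth = 29  [29]
12. n5.off = 8  [len(B.val) + 6]
13. n7.hot = false  [A.ok > 9]
14. n7.off = 6  [B.off + A.ok - 11]
15. n8.off = "wz"  [terminal]
16. n9.acc = "xk"  [terminal]
17. n7.ok = 15  [D.off + 9]
18. n4.val = 24  [D.ok + A.ok]
19. n4.tag = 1  [B.off + D.ok - 22]
20. n4.mk = "yy"  ["yy"]
21. n10.mk = true  [true]
22. n10.hot = 25  [A₁.tag * -1 + 26]
23. n10.ok = 4  [A₁.val - 20]
24. n11.fin = false  [terminal]
25. n10.off = false  [C.ok > 4]
26. n12.mk = true  [C₀.off == false]
27. n12.hot = 18  [len(A₁.mk) + 16]
28. n12.ok = 6  [(if C₀.off then A₁.tag else A₁.val) - 18]
29. n13.off = "mv"  [terminal]
30. n14.mk = true  [C₀.mk == true]
31. n14.hot = 18  [C₀.ok * 3]
32. n14.ok = 28  [C₀.ok + 22]
33. n15.acc = "wv"  [terminal]
34. n16.fin = false  [terminal]
35. n17.acc = "np"  [terminal]
36. n14.off = false  [C.hot == C.ok]
37. n18.pre = true  [C₁.off == false]
38. n18.fin = 10  [C₀.hot - 8]
39. n18.key = "px"  ["px"]
40. n19.acc = "vp"  [terminal]
41. n20.off = "qn"  [terminal]
42. n21.fin = false  [terminal]
43. n18.lim = 0  [S.fin * 3 - 30]
44. n12.off = false  [false]
45. n3.val = -4  [A₁.tag + A₁.val - 29]
46. n3.tag = -6  [len(A₁.mk) - 8]
47. n3.mk = "yyp"  [A₁.mk ++ "p"]
48. n1.val = 21  [len(A₁.mk) + 18]
49. n1.tag = 0  [A₁.val + A₀.ok - 20]
50. n1.mk = "yypmv"  [A₁.mk ++ g.acc]
51. n22.off = "pk"  [terminal]
52. n23.acc = "qp"  [terminal]
53. n0.lim = -5  [A.tag - 5]

0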